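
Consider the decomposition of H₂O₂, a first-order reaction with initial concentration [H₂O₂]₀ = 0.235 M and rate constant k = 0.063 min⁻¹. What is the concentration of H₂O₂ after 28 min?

0.04027 M

Step 1: For a first-order reaction: [H₂O₂] = [H₂O₂]₀ × e^(-kt)
Step 2: [H₂O₂] = 0.235 × e^(-0.063 × 28)
Step 3: [H₂O₂] = 0.235 × e^(-1.764)
Step 4: [H₂O₂] = 0.235 × 0.171358 = 0.04027 M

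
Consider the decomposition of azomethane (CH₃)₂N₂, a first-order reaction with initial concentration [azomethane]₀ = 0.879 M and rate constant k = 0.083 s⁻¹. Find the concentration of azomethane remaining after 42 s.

0.02692 M

Step 1: For a first-order reaction: [azomethane] = [azomethane]₀ × e^(-kt)
Step 2: [azomethane] = 0.879 × e^(-0.083 × 42)
Step 3: [azomethane] = 0.879 × e^(-3.486)
Step 4: [azomethane] = 0.879 × 0.0306231 = 0.02692 M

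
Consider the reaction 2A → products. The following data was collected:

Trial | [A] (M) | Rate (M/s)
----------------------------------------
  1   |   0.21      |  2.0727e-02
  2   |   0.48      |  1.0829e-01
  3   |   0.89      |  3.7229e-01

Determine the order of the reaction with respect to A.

second order (2)

Step 1: Compare trials to find order n where rate₂/rate₁ = ([A]₂/[A]₁)^n
Step 2: rate₂/rate₁ = 1.0829e-01/2.0727e-02 = 5.224
Step 3: [A]₂/[A]₁ = 0.48/0.21 = 2.286
Step 4: n = ln(5.224)/ln(2.286) = 2.00 ≈ 2
Step 5: The reaction is second order in A.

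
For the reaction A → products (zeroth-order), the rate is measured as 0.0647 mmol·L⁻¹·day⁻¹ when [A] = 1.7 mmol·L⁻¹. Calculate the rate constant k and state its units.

0.0647 mmol·L⁻¹·day⁻¹

Step 1: For a zeroth-order reaction, rate = k (independent of concentration).
Step 2: k = rate = 0.0647 mmol·L⁻¹·day⁻¹.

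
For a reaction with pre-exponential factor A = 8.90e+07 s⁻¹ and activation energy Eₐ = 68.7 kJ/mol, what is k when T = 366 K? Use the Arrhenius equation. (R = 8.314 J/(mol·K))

1.39e-02 s⁻¹

Step 1: Use the Arrhenius equation: k = A × exp(-Eₐ/RT)
Step 2: Convert Eₐ to J/mol: 68.7 kJ/mol = 68700 J/mol
Step 3: Calculate the exponent: -Eₐ/(RT) = -68700/(8.314 × 366) = -22.57697
Step 4: k = 8.90e+07 × exp(-22.57697)
Step 5: k = 8.90e+07 × 1.56656e-10 = 1.3942e-02 s⁻¹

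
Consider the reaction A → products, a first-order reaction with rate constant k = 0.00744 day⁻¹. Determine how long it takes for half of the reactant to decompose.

93.16 day

Step 1: For a first-order reaction, t₁/₂ = ln(2)/k
Step 2: t₁/₂ = ln(2)/0.00744
Step 3: t₁/₂ = 0.6931/0.00744 = 93.16 day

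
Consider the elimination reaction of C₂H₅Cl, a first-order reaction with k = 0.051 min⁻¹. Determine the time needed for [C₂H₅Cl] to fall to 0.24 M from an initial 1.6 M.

37.2 min

Step 1: For first-order: t = ln([C₂H₅Cl]₀/[C₂H₅Cl])/k
Step 2: t = ln(1.6/0.24)/0.051
Step 3: t = ln(6.667)/0.051
Step 4: t = 1.897/0.051 = 37.2 min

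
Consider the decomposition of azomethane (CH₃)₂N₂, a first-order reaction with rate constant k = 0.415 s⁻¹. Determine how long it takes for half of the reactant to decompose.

1.67 s

Step 1: For a first-order reaction, t₁/₂ = ln(2)/k
Step 2: t₁/₂ = ln(2)/0.415
Step 3: t₁/₂ = 0.6931/0.415 = 1.67 s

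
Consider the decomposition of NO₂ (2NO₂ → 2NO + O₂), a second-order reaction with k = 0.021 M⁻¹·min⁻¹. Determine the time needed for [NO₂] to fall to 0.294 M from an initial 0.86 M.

106.6 min

Step 1: For second-order: t = (1/[NO₂] - 1/[NO₂]₀)/k
Step 2: t = (1/0.294 - 1/0.86)/0.021
Step 3: t = (3.401 - 1.163)/0.021
Step 4: t = 2.239/0.021 = 106.6 min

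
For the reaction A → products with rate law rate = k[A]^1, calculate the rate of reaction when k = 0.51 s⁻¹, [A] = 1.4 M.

0.714 M/s

Step 1: Identify the rate law: rate = k[A]^1
Step 2: Substitute values: rate = 0.51 × (1.4)^1
Step 3: Calculate: rate = 0.51 × 1.4 = 0.714 M/s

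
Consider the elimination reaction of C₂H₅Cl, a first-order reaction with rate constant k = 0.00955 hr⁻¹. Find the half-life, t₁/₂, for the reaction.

72.58 hr

Step 1: For a first-order reaction, t₁/₂ = ln(2)/k
Step 2: t₁/₂ = ln(2)/0.00955
Step 3: t₁/₂ = 0.6931/0.00955 = 72.58 hr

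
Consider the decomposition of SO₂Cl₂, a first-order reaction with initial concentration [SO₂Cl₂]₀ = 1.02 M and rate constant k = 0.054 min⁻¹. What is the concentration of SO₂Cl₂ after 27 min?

0.2374 M

Step 1: For a first-order reaction: [SO₂Cl₂] = [SO₂Cl₂]₀ × e^(-kt)
Step 2: [SO₂Cl₂] = 1.02 × e^(-0.054 × 27)
Step 3: [SO₂Cl₂] = 1.02 × e^(-1.458)
Step 4: [SO₂Cl₂] = 1.02 × 0.232701 = 0.2374 M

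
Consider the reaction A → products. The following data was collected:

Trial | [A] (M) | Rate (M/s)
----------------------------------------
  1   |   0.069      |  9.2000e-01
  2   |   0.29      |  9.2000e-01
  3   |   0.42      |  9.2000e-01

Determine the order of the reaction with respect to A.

zeroth order (0)

Step 1: Compare trials - when concentration changes, rate stays constant.
Step 2: rate₂/rate₁ = 9.2000e-01/9.2000e-01 = 1
Step 3: [A]₂/[A]₁ = 0.29/0.069 = 4.203
Step 4: Since rate ratio ≈ (conc ratio)^0, the reaction is zeroth order.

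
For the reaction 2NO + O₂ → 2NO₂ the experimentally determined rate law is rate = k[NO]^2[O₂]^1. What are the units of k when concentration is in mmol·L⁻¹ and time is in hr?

(mmol·L⁻¹)⁻²·hr⁻¹

Step 1: Overall order = 2 + 1 = 3.
Step 2: rate has units mmol·L⁻¹·hr⁻¹; [NO]^2[O₂]^1 has units (mmol·L⁻¹)^3.
Step 3: k = rate/([NO]^2[O₂]^1), so units of k = (mmol·L⁻¹)^(1-3)·hr⁻¹ = (mmol·L⁻¹)⁻²·hr⁻¹.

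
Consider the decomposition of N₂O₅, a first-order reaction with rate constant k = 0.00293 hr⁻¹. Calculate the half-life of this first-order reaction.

236.6 hr

Step 1: For a first-order reaction, t₁/₂ = ln(2)/k
Step 2: t₁/₂ = ln(2)/0.00293
Step 3: t₁/₂ = 0.6931/0.00293 = 236.6 hr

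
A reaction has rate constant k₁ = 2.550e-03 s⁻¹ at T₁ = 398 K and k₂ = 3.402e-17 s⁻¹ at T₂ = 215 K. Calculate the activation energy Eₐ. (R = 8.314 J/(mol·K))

124.2 kJ/mol

Step 1: Use the two-temperature Arrhenius form: ln(k₂/k₁) = -Eₐ/R × (1/T₂ - 1/T₁)
Step 2: ln(k₂/k₁) = ln(3.402e-17/2.550e-03) = ln(1.33412e-14) = -31.9479
Step 3: 1/T₂ - 1/T₁ = 1/215 - 1/398 = 2.138600e-03 K⁻¹
Step 4: Eₐ = -R × ln(k₂/k₁) / (1/T₂ - 1/T₁) = -8.314 × -31.9479 / 2.138600e-03
Step 5: Eₐ = 1.2420e+05 J/mol = 124.2 kJ/mol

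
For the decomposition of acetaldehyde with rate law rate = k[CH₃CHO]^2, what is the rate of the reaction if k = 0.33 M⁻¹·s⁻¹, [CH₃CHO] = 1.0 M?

0.33 M/s

Step 1: Identify the rate law: rate = k[CH₃CHO]^2
Step 2: Substitute values: rate = 0.33 × (1.0)^2
Step 3: Calculate: rate = 0.33 × 1 = 0.33 M/s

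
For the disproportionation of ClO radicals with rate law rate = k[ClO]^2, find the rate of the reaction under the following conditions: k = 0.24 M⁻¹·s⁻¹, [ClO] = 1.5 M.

0.54 M/s

Step 1: Identify the rate law: rate = k[ClO]^2
Step 2: Substitute values: rate = 0.24 × (1.5)^2
Step 3: Calculate: rate = 0.24 × 2.25 = 0.54 M/s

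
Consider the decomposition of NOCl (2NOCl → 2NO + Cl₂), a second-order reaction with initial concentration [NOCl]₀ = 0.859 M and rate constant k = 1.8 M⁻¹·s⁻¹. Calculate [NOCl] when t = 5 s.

0.09839 M

Step 1: For a second-order reaction: 1/[NOCl] = 1/[NOCl]₀ + kt
Step 2: 1/[NOCl] = 1/0.859 + 1.8 × 5
Step 3: 1/[NOCl] = 1.164 + 9 = 10.16
Step 4: [NOCl] = 1/10.16 = 0.09839 M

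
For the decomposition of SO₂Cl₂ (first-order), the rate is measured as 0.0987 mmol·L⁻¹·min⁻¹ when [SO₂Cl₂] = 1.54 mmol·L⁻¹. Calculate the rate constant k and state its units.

0.06409 min⁻¹

Step 1: rate = k[SO₂Cl₂]^1, so k = rate / [SO₂Cl₂]^1.
Step 2: k = 0.0987 / (1.54)^1 = 0.0987 / 1.54.
Step 3: k = 0.06409 min⁻¹.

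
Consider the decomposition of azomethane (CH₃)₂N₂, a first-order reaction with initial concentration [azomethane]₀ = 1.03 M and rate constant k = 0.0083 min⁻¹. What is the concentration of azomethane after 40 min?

0.739 M

Step 1: For a first-order reaction: [azomethane] = [azomethane]₀ × e^(-kt)
Step 2: [azomethane] = 1.03 × e^(-0.0083 × 40)
Step 3: [azomethane] = 1.03 × e^(-0.332)
Step 4: [azomethane] = 1.03 × 0.717487 = 0.739 M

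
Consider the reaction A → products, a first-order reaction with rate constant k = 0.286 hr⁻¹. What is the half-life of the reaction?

2.424 hr

Step 1: For a first-order reaction, t₁/₂ = ln(2)/k
Step 2: t₁/₂ = ln(2)/0.286
Step 3: t₁/₂ = 0.6931/0.286 = 2.424 hr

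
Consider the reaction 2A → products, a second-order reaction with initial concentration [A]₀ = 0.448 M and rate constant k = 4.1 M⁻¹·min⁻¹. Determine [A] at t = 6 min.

0.03727 M

Step 1: For a second-order reaction: 1/[A] = 1/[A]₀ + kt
Step 2: 1/[A] = 1/0.448 + 4.1 × 6
Step 3: 1/[A] = 2.232 + 24.6 = 26.83
Step 4: [A] = 1/26.83 = 0.03727 M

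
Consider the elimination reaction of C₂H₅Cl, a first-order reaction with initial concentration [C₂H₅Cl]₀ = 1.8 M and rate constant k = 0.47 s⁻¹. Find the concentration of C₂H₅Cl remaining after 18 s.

0.0003812 M

Step 1: For a first-order reaction: [C₂H₅Cl] = [C₂H₅Cl]₀ × e^(-kt)
Step 2: [C₂H₅Cl] = 1.8 × e^(-0.47 × 18)
Step 3: [C₂H₅Cl] = 1.8 × e^(-8.46)
Step 4: [C₂H₅Cl] = 1.8 × 0.000211772 = 0.0003812 M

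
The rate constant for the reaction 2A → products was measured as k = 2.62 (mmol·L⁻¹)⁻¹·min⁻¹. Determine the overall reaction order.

second order (2)

Step 1: The units of k for an nth-order reaction are (concentration)^(1-n)·(time)⁻¹.
Step 2: Here k has units (mmol·L⁻¹)⁻¹·min⁻¹, so the concentration exponent is -1.
Step 3: 1 - n = -1 ⇒ n = 2. The reaction is second order.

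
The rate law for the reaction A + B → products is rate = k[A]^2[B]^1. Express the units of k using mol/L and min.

(mol/L)⁻²·min⁻¹

Step 1: Overall order = 2 + 1 = 3.
Step 2: rate has units mol/L·min⁻¹; [A]^2[B]^1 has units (mol/L)^3.
Step 3: k = rate/([A]^2[B]^1), so units of k = (mol/L)^(1-3)·min⁻¹ = (mol/L)⁻²·min⁻¹.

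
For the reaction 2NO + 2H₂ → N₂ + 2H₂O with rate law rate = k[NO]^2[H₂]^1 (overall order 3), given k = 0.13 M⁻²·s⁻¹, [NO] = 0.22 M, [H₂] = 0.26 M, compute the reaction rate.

0.001636 M/s

Step 1: The rate law is rate = k[NO]^2[H₂]^1, overall order = 2+1 = 3
Step 2: Substitute values: rate = 0.13 × (0.22)^2 × (0.26)^1
Step 3: rate = 0.13 × 0.0484 × 0.26 = 0.00163592 M/s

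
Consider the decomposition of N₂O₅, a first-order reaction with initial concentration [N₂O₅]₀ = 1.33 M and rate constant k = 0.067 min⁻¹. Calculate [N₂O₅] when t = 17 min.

0.4258 M

Step 1: For a first-order reaction: [N₂O₅] = [N₂O₅]₀ × e^(-kt)
Step 2: [N₂O₅] = 1.33 × e^(-0.067 × 17)
Step 3: [N₂O₅] = 1.33 × e^(-1.139)
Step 4: [N₂O₅] = 1.33 × 0.320139 = 0.4258 M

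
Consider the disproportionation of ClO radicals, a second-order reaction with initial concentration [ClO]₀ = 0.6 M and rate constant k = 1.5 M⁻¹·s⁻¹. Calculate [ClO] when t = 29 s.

0.02214 M

Step 1: For a second-order reaction: 1/[ClO] = 1/[ClO]₀ + kt
Step 2: 1/[ClO] = 1/0.6 + 1.5 × 29
Step 3: 1/[ClO] = 1.667 + 43.5 = 45.17
Step 4: [ClO] = 1/45.17 = 0.02214 M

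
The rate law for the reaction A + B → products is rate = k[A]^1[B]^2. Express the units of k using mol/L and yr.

(mol/L)⁻²·yr⁻¹

Step 1: Overall order = 1 + 2 = 3.
Step 2: rate has units mol/L·yr⁻¹; [A]^1[B]^2 has units (mol/L)^3.
Step 3: k = rate/([A]^1[B]^2), so units of k = (mol/L)^(1-3)·yr⁻¹ = (mol/L)⁻²·yr⁻¹.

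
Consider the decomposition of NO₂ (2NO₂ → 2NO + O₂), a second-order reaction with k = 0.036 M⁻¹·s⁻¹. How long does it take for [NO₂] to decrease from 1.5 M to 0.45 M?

43.21 s

Step 1: For second-order: t = (1/[NO₂] - 1/[NO₂]₀)/k
Step 2: t = (1/0.45 - 1/1.5)/0.036
Step 3: t = (2.222 - 0.6667)/0.036
Step 4: t = 1.556/0.036 = 43.21 s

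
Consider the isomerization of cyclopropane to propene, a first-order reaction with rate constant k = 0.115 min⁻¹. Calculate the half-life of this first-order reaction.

6.027 min

Step 1: For a first-order reaction, t₁/₂ = ln(2)/k
Step 2: t₁/₂ = ln(2)/0.115
Step 3: t₁/₂ = 0.6931/0.115 = 6.027 min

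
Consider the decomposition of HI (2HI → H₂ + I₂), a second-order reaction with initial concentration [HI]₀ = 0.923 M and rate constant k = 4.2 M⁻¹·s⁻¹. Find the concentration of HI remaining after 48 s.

0.004934 M

Step 1: For a second-order reaction: 1/[HI] = 1/[HI]₀ + kt
Step 2: 1/[HI] = 1/0.923 + 4.2 × 48
Step 3: 1/[HI] = 1.083 + 201.6 = 202.7
Step 4: [HI] = 1/202.7 = 0.004934 M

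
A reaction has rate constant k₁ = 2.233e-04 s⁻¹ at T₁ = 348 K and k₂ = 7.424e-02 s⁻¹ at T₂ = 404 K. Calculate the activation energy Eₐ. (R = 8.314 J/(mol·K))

121.2 kJ/mol

Step 1: Use the two-temperature Arrhenius form: ln(k₂/k₁) = -Eₐ/R × (1/T₂ - 1/T₁)
Step 2: ln(k₂/k₁) = ln(7.424e-02/2.233e-04) = ln(332.468) = 5.80654
Step 3: 1/T₂ - 1/T₁ = 1/404 - 1/348 = -3.983157e-04 K⁻¹
Step 4: Eₐ = -R × ln(k₂/k₁) / (1/T₂ - 1/T₁) = -8.314 × 5.80654 / -3.983157e-04
Step 5: Eₐ = 1.2120e+05 J/mol = 121.2 kJ/mol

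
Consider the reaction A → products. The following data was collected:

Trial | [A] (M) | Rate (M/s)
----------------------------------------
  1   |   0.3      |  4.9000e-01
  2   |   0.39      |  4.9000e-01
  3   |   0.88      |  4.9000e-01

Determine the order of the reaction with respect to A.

zeroth order (0)

Step 1: Compare trials - when concentration changes, rate stays constant.
Step 2: rate₂/rate₁ = 4.9000e-01/4.9000e-01 = 1
Step 3: [A]₂/[A]₁ = 0.39/0.3 = 1.3
Step 4: Since rate ratio ≈ (conc ratio)^0, the reaction is zeroth order.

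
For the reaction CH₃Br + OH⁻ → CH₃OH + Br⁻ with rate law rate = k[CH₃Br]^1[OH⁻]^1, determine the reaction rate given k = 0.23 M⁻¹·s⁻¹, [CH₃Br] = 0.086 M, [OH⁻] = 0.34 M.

0.006725 M/s

Step 1: The rate law is rate = k[CH₃Br]^1[OH⁻]^1
Step 2: Substitute: rate = 0.23 × (0.086)^1 × (0.34)^1
Step 3: rate = 0.23 × 0.086 × 0.34 = 0.0067252 M/s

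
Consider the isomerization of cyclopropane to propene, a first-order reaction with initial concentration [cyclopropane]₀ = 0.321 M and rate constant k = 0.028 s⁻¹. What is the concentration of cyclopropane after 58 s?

0.06327 M

Step 1: For a first-order reaction: [cyclopropane] = [cyclopropane]₀ × e^(-kt)
Step 2: [cyclopropane] = 0.321 × e^(-0.028 × 58)
Step 3: [cyclopropane] = 0.321 × e^(-1.624)
Step 4: [cyclopropane] = 0.321 × 0.197109 = 0.06327 M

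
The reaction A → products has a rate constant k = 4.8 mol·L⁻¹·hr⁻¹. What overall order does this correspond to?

zeroth order (0)

Step 1: The units of k for an nth-order reaction are (concentration)^(1-n)·(time)⁻¹.
Step 2: Here k has units mol·L⁻¹·hr⁻¹, so the concentration exponent is 1.
Step 3: 1 - n = 1 ⇒ n = 0. The reaction is zeroth order.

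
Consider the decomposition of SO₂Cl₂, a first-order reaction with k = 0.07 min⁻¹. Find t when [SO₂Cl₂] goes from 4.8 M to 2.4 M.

9.902 min

Step 1: For first-order: t = ln([SO₂Cl₂]₀/[SO₂Cl₂])/k
Step 2: t = ln(4.8/2.4)/0.07
Step 3: t = ln(2)/0.07
Step 4: t = 0.6931/0.07 = 9.902 min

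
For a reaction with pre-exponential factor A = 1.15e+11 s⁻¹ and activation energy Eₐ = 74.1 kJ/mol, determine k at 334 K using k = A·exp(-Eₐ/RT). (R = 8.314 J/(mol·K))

2.96e-01 s⁻¹

Step 1: Use the Arrhenius equation: k = A × exp(-Eₐ/RT)
Step 2: Convert Eₐ to J/mol: 74.1 kJ/mol = 74100 J/mol
Step 3: Calculate the exponent: -Eₐ/(RT) = -74100/(8.314 × 334) = -26.68466
Step 4: k = 1.15e+11 × exp(-26.68466)
Step 5: k = 1.15e+11 × 2.57632e-12 = 2.9628e-01 s⁻¹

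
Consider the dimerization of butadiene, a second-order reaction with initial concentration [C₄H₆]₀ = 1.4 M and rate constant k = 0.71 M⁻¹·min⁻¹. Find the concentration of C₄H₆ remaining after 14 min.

0.09386 M

Step 1: For a second-order reaction: 1/[C₄H₆] = 1/[C₄H₆]₀ + kt
Step 2: 1/[C₄H₆] = 1/1.4 + 0.71 × 14
Step 3: 1/[C₄H₆] = 0.7143 + 9.94 = 10.65
Step 4: [C₄H₆] = 1/10.65 = 0.09386 M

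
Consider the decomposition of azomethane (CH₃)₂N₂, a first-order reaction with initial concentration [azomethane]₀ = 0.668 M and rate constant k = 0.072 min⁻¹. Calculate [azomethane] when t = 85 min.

0.001469 M

Step 1: For a first-order reaction: [azomethane] = [azomethane]₀ × e^(-kt)
Step 2: [azomethane] = 0.668 × e^(-0.072 × 85)
Step 3: [azomethane] = 0.668 × e^(-6.12)
Step 4: [azomethane] = 0.668 × 0.00219846 = 0.001469 M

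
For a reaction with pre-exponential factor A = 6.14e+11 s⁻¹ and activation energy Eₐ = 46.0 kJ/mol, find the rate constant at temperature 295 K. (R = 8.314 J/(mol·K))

4.39e+03 s⁻¹

Step 1: Use the Arrhenius equation: k = A × exp(-Eₐ/RT)
Step 2: Convert Eₐ to J/mol: 46.0 kJ/mol = 46000 J/mol
Step 3: Calculate the exponent: -Eₐ/(RT) = -46000/(8.314 × 295) = -18.75538
Step 4: k = 6.14e+11 × exp(-18.75538)
Step 5: k = 6.14e+11 × 7.15553e-09 = 4.3935e+03 s⁻¹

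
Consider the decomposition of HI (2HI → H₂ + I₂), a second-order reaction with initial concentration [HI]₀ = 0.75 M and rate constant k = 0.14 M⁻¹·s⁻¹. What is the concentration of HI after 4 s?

0.5282 M

Step 1: For a second-order reaction: 1/[HI] = 1/[HI]₀ + kt
Step 2: 1/[HI] = 1/0.75 + 0.14 × 4
Step 3: 1/[HI] = 1.333 + 0.56 = 1.893
Step 4: [HI] = 1/1.893 = 0.5282 M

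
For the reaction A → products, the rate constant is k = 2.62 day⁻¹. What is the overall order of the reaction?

first order (1)

Step 1: The units of k for an nth-order reaction are (concentration)^(1-n)·(time)⁻¹.
Step 2: Here k has units day⁻¹, so the concentration exponent is 0.
Step 3: 1 - n = 0 ⇒ n = 1. The reaction is first order.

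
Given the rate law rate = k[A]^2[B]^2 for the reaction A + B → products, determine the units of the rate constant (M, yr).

M⁻³·yr⁻¹

Step 1: Overall order = 2 + 2 = 4.
Step 2: rate has units M·yr⁻¹; [A]^2[B]^2 has units M^4.
Step 3: k = rate/([A]^2[B]^2), so units of k = M^(1-4)·yr⁻¹ = M⁻³·yr⁻¹.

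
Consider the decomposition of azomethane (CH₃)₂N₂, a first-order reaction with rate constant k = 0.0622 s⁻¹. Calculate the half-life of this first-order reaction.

11.14 s

Step 1: For a first-order reaction, t₁/₂ = ln(2)/k
Step 2: t₁/₂ = ln(2)/0.0622
Step 3: t₁/₂ = 0.6931/0.0622 = 11.14 s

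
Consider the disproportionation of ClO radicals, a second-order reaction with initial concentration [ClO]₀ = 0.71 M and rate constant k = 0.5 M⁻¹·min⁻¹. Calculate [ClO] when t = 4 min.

0.2934 M

Step 1: For a second-order reaction: 1/[ClO] = 1/[ClO]₀ + kt
Step 2: 1/[ClO] = 1/0.71 + 0.5 × 4
Step 3: 1/[ClO] = 1.408 + 2 = 3.408
Step 4: [ClO] = 1/3.408 = 0.2934 M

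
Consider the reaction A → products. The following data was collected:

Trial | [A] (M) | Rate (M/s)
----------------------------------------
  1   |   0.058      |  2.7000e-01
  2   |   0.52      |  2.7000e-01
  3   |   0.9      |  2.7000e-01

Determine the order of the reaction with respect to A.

zeroth order (0)

Step 1: Compare trials - when concentration changes, rate stays constant.
Step 2: rate₂/rate₁ = 2.7000e-01/2.7000e-01 = 1
Step 3: [A]₂/[A]₁ = 0.52/0.058 = 8.966
Step 4: Since rate ratio ≈ (conc ratio)^0, the reaction is zeroth order.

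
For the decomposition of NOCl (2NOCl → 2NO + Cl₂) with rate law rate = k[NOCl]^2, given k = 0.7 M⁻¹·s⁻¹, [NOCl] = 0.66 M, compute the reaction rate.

0.3049 M/s

Step 1: Identify the rate law: rate = k[NOCl]^2
Step 2: Substitute values: rate = 0.7 × (0.66)^2
Step 3: Calculate: rate = 0.7 × 0.4356 = 0.30492 M/s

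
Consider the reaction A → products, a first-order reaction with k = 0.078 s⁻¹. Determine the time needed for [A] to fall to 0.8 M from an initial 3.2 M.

17.77 s

Step 1: For first-order: t = ln([A]₀/[A])/k
Step 2: t = ln(3.2/0.8)/0.078
Step 3: t = ln(4)/0.078
Step 4: t = 1.386/0.078 = 17.77 s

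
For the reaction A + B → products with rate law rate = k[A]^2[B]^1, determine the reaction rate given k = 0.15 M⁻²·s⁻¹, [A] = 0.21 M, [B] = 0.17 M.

0.001125 M/s

Step 1: The rate law is rate = k[A]^2[B]^1
Step 2: Substitute: rate = 0.15 × (0.21)^2 × (0.17)^1
Step 3: rate = 0.15 × 0.0441 × 0.17 = 0.00112455 M/s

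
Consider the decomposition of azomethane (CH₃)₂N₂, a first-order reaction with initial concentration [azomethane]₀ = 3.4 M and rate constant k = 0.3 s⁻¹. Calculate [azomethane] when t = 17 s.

0.02073 M

Step 1: For a first-order reaction: [azomethane] = [azomethane]₀ × e^(-kt)
Step 2: [azomethane] = 3.4 × e^(-0.3 × 17)
Step 3: [azomethane] = 3.4 × e^(-5.1)
Step 4: [azomethane] = 3.4 × 0.00609675 = 0.02073 M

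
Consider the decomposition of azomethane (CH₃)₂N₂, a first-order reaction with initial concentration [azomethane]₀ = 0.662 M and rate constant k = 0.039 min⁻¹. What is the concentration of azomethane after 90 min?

0.01979 M

Step 1: For a first-order reaction: [azomethane] = [azomethane]₀ × e^(-kt)
Step 2: [azomethane] = 0.662 × e^(-0.039 × 90)
Step 3: [azomethane] = 0.662 × e^(-3.51)
Step 4: [azomethane] = 0.662 × 0.0298969 = 0.01979 M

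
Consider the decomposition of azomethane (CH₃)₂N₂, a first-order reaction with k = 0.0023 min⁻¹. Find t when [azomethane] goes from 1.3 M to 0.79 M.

216.6 min

Step 1: For first-order: t = ln([azomethane]₀/[azomethane])/k
Step 2: t = ln(1.3/0.79)/0.0023
Step 3: t = ln(1.646)/0.0023
Step 4: t = 0.4981/0.0023 = 216.6 min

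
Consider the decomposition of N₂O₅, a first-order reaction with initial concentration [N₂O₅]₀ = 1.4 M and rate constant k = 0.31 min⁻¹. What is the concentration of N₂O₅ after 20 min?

0.002841 M

Step 1: For a first-order reaction: [N₂O₅] = [N₂O₅]₀ × e^(-kt)
Step 2: [N₂O₅] = 1.4 × e^(-0.31 × 20)
Step 3: [N₂O₅] = 1.4 × e^(-6.2)
Step 4: [N₂O₅] = 1.4 × 0.00202943 = 0.002841 M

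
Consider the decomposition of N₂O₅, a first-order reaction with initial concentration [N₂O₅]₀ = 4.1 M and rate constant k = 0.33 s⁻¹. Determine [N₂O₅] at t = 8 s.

0.2926 M

Step 1: For a first-order reaction: [N₂O₅] = [N₂O₅]₀ × e^(-kt)
Step 2: [N₂O₅] = 4.1 × e^(-0.33 × 8)
Step 3: [N₂O₅] = 4.1 × e^(-2.64)
Step 4: [N₂O₅] = 4.1 × 0.0713613 = 0.2926 M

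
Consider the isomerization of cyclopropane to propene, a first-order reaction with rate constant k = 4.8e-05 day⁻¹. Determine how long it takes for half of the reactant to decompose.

1.444e+04 day

Step 1: For a first-order reaction, t₁/₂ = ln(2)/k
Step 2: t₁/₂ = ln(2)/4.8e-05
Step 3: t₁/₂ = 0.6931/4.8e-05 = 1.444e+04 day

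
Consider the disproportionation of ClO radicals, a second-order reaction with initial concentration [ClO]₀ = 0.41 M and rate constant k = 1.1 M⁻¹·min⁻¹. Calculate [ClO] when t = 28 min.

0.03009 M

Step 1: For a second-order reaction: 1/[ClO] = 1/[ClO]₀ + kt
Step 2: 1/[ClO] = 1/0.41 + 1.1 × 28
Step 3: 1/[ClO] = 2.439 + 30.8 = 33.24
Step 4: [ClO] = 1/33.24 = 0.03009 M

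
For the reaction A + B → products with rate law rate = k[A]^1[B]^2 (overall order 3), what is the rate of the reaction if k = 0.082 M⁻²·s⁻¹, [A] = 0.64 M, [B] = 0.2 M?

0.002099 M/s

Step 1: The rate law is rate = k[A]^1[B]^2, overall order = 1+2 = 3
Step 2: Substitute values: rate = 0.082 × (0.64)^1 × (0.2)^2
Step 3: rate = 0.082 × 0.64 × 0.04 = 0.0020992 M/s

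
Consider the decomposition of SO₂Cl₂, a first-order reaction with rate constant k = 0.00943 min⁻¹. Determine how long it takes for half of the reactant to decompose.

73.5 min

Step 1: For a first-order reaction, t₁/₂ = ln(2)/k
Step 2: t₁/₂ = ln(2)/0.00943
Step 3: t₁/₂ = 0.6931/0.00943 = 73.5 min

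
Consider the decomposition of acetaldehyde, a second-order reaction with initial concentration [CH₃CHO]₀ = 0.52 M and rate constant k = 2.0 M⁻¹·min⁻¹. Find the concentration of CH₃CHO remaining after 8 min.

0.05579 M

Step 1: For a second-order reaction: 1/[CH₃CHO] = 1/[CH₃CHO]₀ + kt
Step 2: 1/[CH₃CHO] = 1/0.52 + 2.0 × 8
Step 3: 1/[CH₃CHO] = 1.923 + 16 = 17.92
Step 4: [CH₃CHO] = 1/17.92 = 0.05579 M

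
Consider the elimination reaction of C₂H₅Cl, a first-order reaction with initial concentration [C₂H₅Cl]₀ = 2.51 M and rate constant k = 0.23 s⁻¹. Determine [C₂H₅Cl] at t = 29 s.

0.003184 M

Step 1: For a first-order reaction: [C₂H₅Cl] = [C₂H₅Cl]₀ × e^(-kt)
Step 2: [C₂H₅Cl] = 2.51 × e^(-0.23 × 29)
Step 3: [C₂H₅Cl] = 2.51 × e^(-6.67)
Step 4: [C₂H₅Cl] = 2.51 × 0.0012684 = 0.003184 M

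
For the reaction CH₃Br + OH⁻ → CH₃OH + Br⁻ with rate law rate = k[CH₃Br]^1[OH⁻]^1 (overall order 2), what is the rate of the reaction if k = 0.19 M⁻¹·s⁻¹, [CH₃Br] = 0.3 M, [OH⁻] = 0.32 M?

0.01824 M/s

Step 1: The rate law is rate = k[CH₃Br]^1[OH⁻]^1, overall order = 1+1 = 2
Step 2: Substitute values: rate = 0.19 × (0.3)^1 × (0.32)^1
Step 3: rate = 0.19 × 0.3 × 0.32 = 0.01824 M/s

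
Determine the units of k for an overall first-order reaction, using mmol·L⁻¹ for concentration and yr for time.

yr⁻¹

Step 1: For overall order n, rate = k × (concentration)^n.
Step 2: Rate has units mmol·L⁻¹·yr⁻¹; concentration term has units (mmol·L⁻¹)^1.
Step 3: k = rate / (concentration)^n, so units of k = (mmol·L⁻¹)^(1-1)·yr⁻¹ = yr⁻¹.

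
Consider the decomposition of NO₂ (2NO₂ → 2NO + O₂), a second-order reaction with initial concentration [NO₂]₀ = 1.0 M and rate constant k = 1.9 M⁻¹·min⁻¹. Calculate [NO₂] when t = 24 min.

0.02146 M

Step 1: For a second-order reaction: 1/[NO₂] = 1/[NO₂]₀ + kt
Step 2: 1/[NO₂] = 1/1.0 + 1.9 × 24
Step 3: 1/[NO₂] = 1 + 45.6 = 46.6
Step 4: [NO₂] = 1/46.6 = 0.02146 M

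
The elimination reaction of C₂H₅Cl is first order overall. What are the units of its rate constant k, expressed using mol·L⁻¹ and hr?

hr⁻¹

Step 1: For overall order n, rate = k × (concentration)^n.
Step 2: Rate has units mol·L⁻¹·hr⁻¹; concentration term has units (mol·L⁻¹)^1.
Step 3: k = rate / (concentration)^n, so units of k = (mol·L⁻¹)^(1-1)·hr⁻¹ = hr⁻¹.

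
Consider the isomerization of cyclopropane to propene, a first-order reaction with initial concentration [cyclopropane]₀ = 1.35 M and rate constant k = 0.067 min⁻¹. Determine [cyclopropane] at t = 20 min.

0.3535 M

Step 1: For a first-order reaction: [cyclopropane] = [cyclopropane]₀ × e^(-kt)
Step 2: [cyclopropane] = 1.35 × e^(-0.067 × 20)
Step 3: [cyclopropane] = 1.35 × e^(-1.34)
Step 4: [cyclopropane] = 1.35 × 0.261846 = 0.3535 M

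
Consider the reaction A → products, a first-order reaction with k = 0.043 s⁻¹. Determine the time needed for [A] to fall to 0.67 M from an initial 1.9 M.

24.24 s

Step 1: For first-order: t = ln([A]₀/[A])/k
Step 2: t = ln(1.9/0.67)/0.043
Step 3: t = ln(2.836)/0.043
Step 4: t = 1.042/0.043 = 24.24 s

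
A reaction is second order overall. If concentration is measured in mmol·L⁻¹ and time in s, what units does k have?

(mmol·L⁻¹)⁻¹·s⁻¹

Step 1: For overall order n, rate = k × (concentration)^n.
Step 2: Rate has units mmol·L⁻¹·s⁻¹; concentration term has units (mmol·L⁻¹)^2.
Step 3: k = rate / (concentration)^n, so units of k = (mmol·L⁻¹)^(1-2)·s⁻¹ = (mmol·L⁻¹)⁻¹·s⁻¹.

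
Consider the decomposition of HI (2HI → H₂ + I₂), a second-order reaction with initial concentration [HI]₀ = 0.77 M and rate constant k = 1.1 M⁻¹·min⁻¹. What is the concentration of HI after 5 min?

0.1471 M

Step 1: For a second-order reaction: 1/[HI] = 1/[HI]₀ + kt
Step 2: 1/[HI] = 1/0.77 + 1.1 × 5
Step 3: 1/[HI] = 1.299 + 5.5 = 6.799
Step 4: [HI] = 1/6.799 = 0.1471 M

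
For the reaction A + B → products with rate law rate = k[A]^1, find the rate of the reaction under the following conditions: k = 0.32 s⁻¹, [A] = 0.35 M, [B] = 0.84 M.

0.112 M/s

Step 1: The rate law is rate = k[A]^1
Step 2: Note that the rate does not depend on [B] (zero order in B).
Step 3: rate = 0.32 × (0.35)^1 = 0.112 M/s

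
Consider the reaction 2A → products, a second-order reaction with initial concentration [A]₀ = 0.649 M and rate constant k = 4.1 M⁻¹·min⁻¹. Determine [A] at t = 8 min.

0.02912 M

Step 1: For a second-order reaction: 1/[A] = 1/[A]₀ + kt
Step 2: 1/[A] = 1/0.649 + 4.1 × 8
Step 3: 1/[A] = 1.541 + 32.8 = 34.34
Step 4: [A] = 1/34.34 = 0.02912 M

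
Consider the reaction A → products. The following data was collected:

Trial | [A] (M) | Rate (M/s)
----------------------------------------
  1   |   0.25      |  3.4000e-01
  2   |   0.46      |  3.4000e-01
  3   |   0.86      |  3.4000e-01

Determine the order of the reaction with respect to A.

zeroth order (0)

Step 1: Compare trials - when concentration changes, rate stays constant.
Step 2: rate₂/rate₁ = 3.4000e-01/3.4000e-01 = 1
Step 3: [A]₂/[A]₁ = 0.46/0.25 = 1.84
Step 4: Since rate ratio ≈ (conc ratio)^0, the reaction is zeroth order.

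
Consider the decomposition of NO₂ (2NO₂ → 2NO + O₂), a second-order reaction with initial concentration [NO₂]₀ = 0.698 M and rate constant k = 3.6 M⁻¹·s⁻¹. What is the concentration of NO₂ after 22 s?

0.0124 M

Step 1: For a second-order reaction: 1/[NO₂] = 1/[NO₂]₀ + kt
Step 2: 1/[NO₂] = 1/0.698 + 3.6 × 22
Step 3: 1/[NO₂] = 1.433 + 79.2 = 80.63
Step 4: [NO₂] = 1/80.63 = 0.0124 M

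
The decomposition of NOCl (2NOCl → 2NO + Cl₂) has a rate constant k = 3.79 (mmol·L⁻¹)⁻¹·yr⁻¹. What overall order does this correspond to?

second order (2)

Step 1: The units of k for an nth-order reaction are (concentration)^(1-n)·(time)⁻¹.
Step 2: Here k has units (mmol·L⁻¹)⁻¹·yr⁻¹, so the concentration exponent is -1.
Step 3: 1 - n = -1 ⇒ n = 2. The reaction is second order.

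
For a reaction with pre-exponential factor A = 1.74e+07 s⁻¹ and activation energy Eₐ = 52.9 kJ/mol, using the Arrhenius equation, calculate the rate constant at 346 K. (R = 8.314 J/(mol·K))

1.80e-01 s⁻¹

Step 1: Use the Arrhenius equation: k = A × exp(-Eₐ/RT)
Step 2: Convert Eₐ to J/mol: 52.9 kJ/mol = 52900 J/mol
Step 3: Calculate the exponent: -Eₐ/(RT) = -52900/(8.314 × 346) = -18.38948
Step 4: k = 1.74e+07 × exp(-18.38948)
Step 5: k = 1.74e+07 × 1.03169e-08 = 1.7951e-01 s⁻¹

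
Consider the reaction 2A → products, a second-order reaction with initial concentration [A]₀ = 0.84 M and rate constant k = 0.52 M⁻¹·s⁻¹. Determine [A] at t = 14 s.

0.1181 M

Step 1: For a second-order reaction: 1/[A] = 1/[A]₀ + kt
Step 2: 1/[A] = 1/0.84 + 0.52 × 14
Step 3: 1/[A] = 1.19 + 7.28 = 8.47
Step 4: [A] = 1/8.47 = 0.1181 M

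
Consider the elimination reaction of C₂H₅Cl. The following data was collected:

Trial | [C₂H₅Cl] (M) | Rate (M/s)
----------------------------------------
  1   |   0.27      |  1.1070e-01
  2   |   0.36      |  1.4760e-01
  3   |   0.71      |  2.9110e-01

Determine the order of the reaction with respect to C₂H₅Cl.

first order (1)

Step 1: Compare trials to find order n where rate₂/rate₁ = ([C₂H₅Cl]₂/[C₂H₅Cl]₁)^n
Step 2: rate₂/rate₁ = 1.4760e-01/1.1070e-01 = 1.333
Step 3: [C₂H₅Cl]₂/[C₂H₅Cl]₁ = 0.36/0.27 = 1.333
Step 4: n = ln(1.333)/ln(1.333) = 1.00 ≈ 1
Step 5: The reaction is first order in C₂H₅Cl.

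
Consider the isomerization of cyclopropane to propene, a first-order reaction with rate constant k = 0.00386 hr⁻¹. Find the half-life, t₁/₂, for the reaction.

179.6 hr

Step 1: For a first-order reaction, t₁/₂ = ln(2)/k
Step 2: t₁/₂ = ln(2)/0.00386
Step 3: t₁/₂ = 0.6931/0.00386 = 179.6 hr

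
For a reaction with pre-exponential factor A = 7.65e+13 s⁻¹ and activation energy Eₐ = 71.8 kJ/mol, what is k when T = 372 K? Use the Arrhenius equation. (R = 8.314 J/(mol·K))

6.33e+03 s⁻¹

Step 1: Use the Arrhenius equation: k = A × exp(-Eₐ/RT)
Step 2: Convert Eₐ to J/mol: 71.8 kJ/mol = 71800 J/mol
Step 3: Calculate the exponent: -Eₐ/(RT) = -71800/(8.314 × 372) = -23.21515
Step 4: k = 7.65e+13 × exp(-23.21515)
Step 5: k = 7.65e+13 × 8.27539e-11 = 6.3307e+03 s⁻¹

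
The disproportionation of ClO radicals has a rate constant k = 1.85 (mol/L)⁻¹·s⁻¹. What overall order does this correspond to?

second order (2)

Step 1: The units of k for an nth-order reaction are (concentration)^(1-n)·(time)⁻¹.
Step 2: Here k has units (mol/L)⁻¹·s⁻¹, so the concentration exponent is -1.
Step 3: 1 - n = -1 ⇒ n = 2. The reaction is second order.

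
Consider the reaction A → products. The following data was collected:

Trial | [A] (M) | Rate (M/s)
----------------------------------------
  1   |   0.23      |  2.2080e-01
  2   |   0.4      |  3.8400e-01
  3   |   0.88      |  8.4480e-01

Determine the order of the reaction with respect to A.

first order (1)

Step 1: Compare trials to find order n where rate₂/rate₁ = ([A]₂/[A]₁)^n
Step 2: rate₂/rate₁ = 3.8400e-01/2.2080e-01 = 1.739
Step 3: [A]₂/[A]₁ = 0.4/0.23 = 1.739
Step 4: n = ln(1.739)/ln(1.739) = 1.00 ≈ 1
Step 5: The reaction is first order in A.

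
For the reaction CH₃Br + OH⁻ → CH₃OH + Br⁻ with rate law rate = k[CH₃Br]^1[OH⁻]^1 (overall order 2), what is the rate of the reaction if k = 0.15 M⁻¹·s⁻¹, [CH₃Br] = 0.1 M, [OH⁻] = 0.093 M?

0.001395 M/s

Step 1: The rate law is rate = k[CH₃Br]^1[OH⁻]^1, overall order = 1+1 = 2
Step 2: Substitute values: rate = 0.15 × (0.1)^1 × (0.093)^1
Step 3: rate = 0.15 × 0.1 × 0.093 = 0.001395 M/s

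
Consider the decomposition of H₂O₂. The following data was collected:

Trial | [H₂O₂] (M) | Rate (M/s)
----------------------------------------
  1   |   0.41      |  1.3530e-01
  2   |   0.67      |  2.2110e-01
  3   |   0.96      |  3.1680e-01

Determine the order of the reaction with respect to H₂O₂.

first order (1)

Step 1: Compare trials to find order n where rate₂/rate₁ = ([H₂O₂]₂/[H₂O₂]₁)^n
Step 2: rate₂/rate₁ = 2.2110e-01/1.3530e-01 = 1.634
Step 3: [H₂O₂]₂/[H₂O₂]₁ = 0.67/0.41 = 1.634
Step 4: n = ln(1.634)/ln(1.634) = 1.00 ≈ 1
Step 5: The reaction is first order in H₂O₂.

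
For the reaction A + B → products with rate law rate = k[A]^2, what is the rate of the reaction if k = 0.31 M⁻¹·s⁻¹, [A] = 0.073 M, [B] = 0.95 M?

0.001652 M/s

Step 1: The rate law is rate = k[A]^2
Step 2: Note that the rate does not depend on [B] (zero order in B).
Step 3: rate = 0.31 × (0.073)^2 = 0.00165199 M/s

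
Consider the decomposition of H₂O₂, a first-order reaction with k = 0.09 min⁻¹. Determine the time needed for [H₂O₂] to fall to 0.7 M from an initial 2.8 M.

15.4 min

Step 1: For first-order: t = ln([H₂O₂]₀/[H₂O₂])/k
Step 2: t = ln(2.8/0.7)/0.09
Step 3: t = ln(4)/0.09
Step 4: t = 1.386/0.09 = 15.4 min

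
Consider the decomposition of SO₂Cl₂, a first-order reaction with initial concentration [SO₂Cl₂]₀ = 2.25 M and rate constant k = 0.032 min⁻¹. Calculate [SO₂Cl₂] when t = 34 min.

0.758 M

Step 1: For a first-order reaction: [SO₂Cl₂] = [SO₂Cl₂]₀ × e^(-kt)
Step 2: [SO₂Cl₂] = 2.25 × e^(-0.032 × 34)
Step 3: [SO₂Cl₂] = 2.25 × e^(-1.088)
Step 4: [SO₂Cl₂] = 2.25 × 0.33689 = 0.758 M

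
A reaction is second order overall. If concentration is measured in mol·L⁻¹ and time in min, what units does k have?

(mol·L⁻¹)⁻¹·min⁻¹

Step 1: For overall order n, rate = k × (concentration)^n.
Step 2: Rate has units mol·L⁻¹·min⁻¹; concentration term has units (mol·L⁻¹)^2.
Step 3: k = rate / (concentration)^n, so units of k = (mol·L⁻¹)^(1-2)·min⁻¹ = (mol·L⁻¹)⁻¹·min⁻¹.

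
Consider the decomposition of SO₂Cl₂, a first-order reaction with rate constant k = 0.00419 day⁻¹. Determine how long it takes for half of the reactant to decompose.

165.4 day

Step 1: For a first-order reaction, t₁/₂ = ln(2)/k
Step 2: t₁/₂ = ln(2)/0.00419
Step 3: t₁/₂ = 0.6931/0.00419 = 165.4 day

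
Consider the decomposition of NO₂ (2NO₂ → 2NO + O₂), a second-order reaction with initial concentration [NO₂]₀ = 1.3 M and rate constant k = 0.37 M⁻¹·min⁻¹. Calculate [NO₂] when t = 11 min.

0.2066 M

Step 1: For a second-order reaction: 1/[NO₂] = 1/[NO₂]₀ + kt
Step 2: 1/[NO₂] = 1/1.3 + 0.37 × 11
Step 3: 1/[NO₂] = 0.7692 + 4.07 = 4.839
Step 4: [NO₂] = 1/4.839 = 0.2066 M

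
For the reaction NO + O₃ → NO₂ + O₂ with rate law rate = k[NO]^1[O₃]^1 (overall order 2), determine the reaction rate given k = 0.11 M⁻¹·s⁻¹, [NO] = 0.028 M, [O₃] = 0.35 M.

0.001078 M/s

Step 1: The rate law is rate = k[NO]^1[O₃]^1, overall order = 1+1 = 2
Step 2: Substitute values: rate = 0.11 × (0.028)^1 × (0.35)^1
Step 3: rate = 0.11 × 0.028 × 0.35 = 0.001078 M/s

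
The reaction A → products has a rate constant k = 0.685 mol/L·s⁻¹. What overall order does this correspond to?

zeroth order (0)

Step 1: The units of k for an nth-order reaction are (concentration)^(1-n)·(time)⁻¹.
Step 2: Here k has units mol/L·s⁻¹, so the concentration exponent is 1.
Step 3: 1 - n = 1 ⇒ n = 0. The reaction is zeroth order.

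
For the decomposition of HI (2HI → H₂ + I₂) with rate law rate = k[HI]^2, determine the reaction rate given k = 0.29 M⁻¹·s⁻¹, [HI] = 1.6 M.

0.7424 M/s

Step 1: Identify the rate law: rate = k[HI]^2
Step 2: Substitute values: rate = 0.29 × (1.6)^2
Step 3: Calculate: rate = 0.29 × 2.56 = 0.7424 M/s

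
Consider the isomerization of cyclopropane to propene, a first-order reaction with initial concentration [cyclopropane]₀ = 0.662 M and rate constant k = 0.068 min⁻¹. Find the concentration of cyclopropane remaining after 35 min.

0.06127 M

Step 1: For a first-order reaction: [cyclopropane] = [cyclopropane]₀ × e^(-kt)
Step 2: [cyclopropane] = 0.662 × e^(-0.068 × 35)
Step 3: [cyclopropane] = 0.662 × e^(-2.38)
Step 4: [cyclopropane] = 0.662 × 0.0925506 = 0.06127 M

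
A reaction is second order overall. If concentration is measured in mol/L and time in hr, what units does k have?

(mol/L)⁻¹·hr⁻¹

Step 1: For overall order n, rate = k × (concentration)^n.
Step 2: Rate has units mol/L·hr⁻¹; concentration term has units (mol/L)^2.
Step 3: k = rate / (concentration)^n, so units of k = (mol/L)^(1-2)·hr⁻¹ = (mol/L)⁻¹·hr⁻¹.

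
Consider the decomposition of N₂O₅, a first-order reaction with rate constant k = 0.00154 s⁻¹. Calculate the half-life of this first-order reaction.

450.1 s

Step 1: For a first-order reaction, t₁/₂ = ln(2)/k
Step 2: t₁/₂ = ln(2)/0.00154
Step 3: t₁/₂ = 0.6931/0.00154 = 450.1 s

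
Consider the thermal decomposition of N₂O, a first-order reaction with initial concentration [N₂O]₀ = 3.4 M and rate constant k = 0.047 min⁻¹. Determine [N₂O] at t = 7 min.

2.447 M

Step 1: For a first-order reaction: [N₂O] = [N₂O]₀ × e^(-kt)
Step 2: [N₂O] = 3.4 × e^(-0.047 × 7)
Step 3: [N₂O] = 3.4 × e^(-0.329)
Step 4: [N₂O] = 3.4 × 0.719643 = 2.447 M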